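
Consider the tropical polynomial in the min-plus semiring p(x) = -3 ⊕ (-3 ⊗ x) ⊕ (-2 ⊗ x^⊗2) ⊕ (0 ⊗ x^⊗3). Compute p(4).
p(4) = -3

A tropical monomial a ⊗ x^⊗i evaluates to a + i · x. Evaluating each term at x = 4:
  Term 0 contributes -3 + 0 · 4 = -3
  Term 1 contributes -3 + 1 · 4 = 1
  Term 2 contributes -2 + 2 · 4 = 6
  Term 3 contributes 0 + 3 · 4 = 12
p(4) = ⊕ of these = min[-3, 1, 6, 12] = -3.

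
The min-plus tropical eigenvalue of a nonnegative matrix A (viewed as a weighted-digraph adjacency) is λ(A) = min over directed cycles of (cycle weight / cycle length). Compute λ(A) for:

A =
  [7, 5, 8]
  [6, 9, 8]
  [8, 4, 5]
λ(A) = 5

Enumerate directed cycles and compute their means (weight / length). Sample:
  cycle 0 → 0: weight = 7, length = 1, mean = 7/1 ≈ 7.000
  cycle 1 → 1: weight = 9, length = 1, mean = 9/1 ≈ 9.000
  cycle 2 → 2: weight = 5, length = 1, mean = 5/1 ≈ 5.000
  cycle 0 → 1 → 0: weight = 11, length = 2, mean = 11/2 ≈ 5.500
  cycle 0 → 2 → 0: weight = 16, length = 2, mean = 16/2 ≈ 8.000
  cycle 1 → 0 → 1: weight = 11, length = 2, mean = 11/2 ≈ 5.500
Minimum mean = 5.000, attained e.g. along the cycle 2 → 2 with weight 5 and length 1. So λ(A) = 5/1 = 5.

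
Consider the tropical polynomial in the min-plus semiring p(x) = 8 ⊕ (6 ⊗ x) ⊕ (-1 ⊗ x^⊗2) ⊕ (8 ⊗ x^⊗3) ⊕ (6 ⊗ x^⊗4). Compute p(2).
p(2) = 3

A tropical monomial a ⊗ x^⊗i evaluates to a + i · x. Evaluating each term at x = 2:
  Term 0 contributes 8 + 0 · 2 = 8
  Term 1 contributes 6 + 1 · 2 = 8
  Term 2 contributes -1 + 2 · 2 = 3
  Term 3 contributes 8 + 3 · 2 = 14
  Term 4 contributes 6 + 4 · 2 = 14
p(2) = ⊕ of these = min[8, 8, 3, 14, 14] = 3.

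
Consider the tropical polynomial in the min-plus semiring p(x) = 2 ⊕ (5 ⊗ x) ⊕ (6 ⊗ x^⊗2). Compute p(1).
p(1) = 2

A tropical monomial a ⊗ x^⊗i evaluates to a + i · x. Evaluating each term at x = 1:
  Term 0 contributes 2 + 0 · 1 = 2
  Term 1 contributes 5 + 1 · 1 = 6
  Term 2 contributes 6 + 2 · 1 = 8
p(1) = ⊕ of these = min[2, 6, 8] = 2.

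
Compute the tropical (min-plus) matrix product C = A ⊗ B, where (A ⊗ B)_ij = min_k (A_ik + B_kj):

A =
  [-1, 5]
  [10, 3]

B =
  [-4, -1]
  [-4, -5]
A ⊗ B =
  [-5, -2]
  [-1, -2]

Apply the min-plus product entry-by-entry:
  C[0][0] = min over k of (A[0][0] + B[0][0] = -1 + -4 = -5, A[0][1] + B[1][0] = 5 + -4 = 1) = -5 (attained at k = 0)
  C[0][1] = min over k of (A[0][0] + B[0][1] = -1 + -1 = -2, A[0][1] + B[1][1] = 5 + -5 = 0) = -2 (attained at k = 0)
  C[1][0] = min over k of (A[1][0] + B[0][0] = 10 + -4 = 6, A[1][1] + B[1][0] = 3 + -4 = -1) = -1 (attained at k = 1)
  C[1][1] = min over k of (A[1][0] + B[0][1] = 10 + -1 = 9, A[1][1] + B[1][1] = 3 + -5 = -2) = -2 (attained at k = 1)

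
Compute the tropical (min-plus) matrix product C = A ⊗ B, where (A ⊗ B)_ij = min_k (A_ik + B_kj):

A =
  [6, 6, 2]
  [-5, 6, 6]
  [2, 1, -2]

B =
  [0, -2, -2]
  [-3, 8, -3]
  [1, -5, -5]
A ⊗ B =
  [3, -3, -3]
  [-5, -7, -7]
  [-2, -7, -7]

Apply the min-plus product entry-by-entry:
  C[0][0] = min over k of (A[0][0] + B[0][0] = 6 + 0 = 6, A[0][1] + B[1][0] = 6 + -3 = 3, A[0][2] + B[2][0] = 2 + 1 = 3) = 3 (attained at k = 1)
  C[0][1] = min over k of (A[0][0] + B[0][1] = 6 + -2 = 4, A[0][1] + B[1][1] = 6 + 8 = 14, A[0][2] + B[2][1] = 2 + -5 = -3) = -3 (attained at k = 2)
  C[0][2] = min over k of (A[0][0] + B[0][2] = 6 + -2 = 4, A[0][1] + B[1][2] = 6 + -3 = 3, A[0][2] + B[2][2] = 2 + -5 = -3) = -3 (attained at k = 2)
  C[1][0] = min over k of (A[1][0] + B[0][0] = -5 + 0 = -5, A[1][1] + B[1][0] = 6 + -3 = 3, A[1][2] + B[2][0] = 6 + 1 = 7) = -5 (attained at k = 0)
  C[1][1] = min over k of (A[1][0] + B[0][1] = -5 + -2 = -7, A[1][1] + B[1][1] = 6 + 8 = 14, A[1][2] + B[2][1] = 6 + -5 = 1) = -7 (attained at k = 0)
  C[1][2] = min over k of (A[1][0] + B[0][2] = -5 + -2 = -7, A[1][1] + B[1][2] = 6 + -3 = 3, A[1][2] + B[2][2] = 6 + -5 = 1) = -7 (attained at k = 0)
  C[2][0] = min over k of (A[2][0] + B[0][0] = 2 + 0 = 2, A[2][1] + B[1][0] = 1 + -3 = -2, A[2][2] + B[2][0] = -2 + 1 = -1) = -2 (attained at k = 1)
  C[2][1] = min over k of (A[2][0] + B[0][1] = 2 + -2 = 0, A[2][1] + B[1][1] = 1 + 8 = 9, A[2][2] + B[2][1] = -2 + -5 = -7) = -7 (attained at k = 2)
  C[2][2] = min over k of (A[2][0] + B[0][2] = 2 + -2 = 0, A[2][1] + B[1][2] = 1 + -3 = -2, A[2][2] + B[2][2] = -2 + -5 = -7) = -7 (attained at k = 2)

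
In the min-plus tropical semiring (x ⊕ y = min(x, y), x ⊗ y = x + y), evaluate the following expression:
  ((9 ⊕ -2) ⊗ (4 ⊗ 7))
((9 ⊕ -2) ⊗ (4 ⊗ 7)) = 9

Expand innermost to outermost. Recall ⊕ takes the minimum of its arguments and ⊗ takes their sum. Working out the expression ((9 ⊕ -2) ⊗ (4 ⊗ 7)) gives 9.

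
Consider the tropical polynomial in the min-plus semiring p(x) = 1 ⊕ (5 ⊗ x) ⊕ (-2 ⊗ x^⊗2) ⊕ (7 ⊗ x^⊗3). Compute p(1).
p(1) = 0

A tropical monomial a ⊗ x^⊗i evaluates to a + i · x. Evaluating each term at x = 1:
  Term 0 contributes 1 + 0 · 1 = 1
  Term 1 contributes 5 + 1 · 1 = 6
  Term 2 contributes -2 + 2 · 1 = 0
  Term 3 contributes 7 + 3 · 1 = 10
p(1) = ⊕ of these = min[1, 6, 0, 10] = 0.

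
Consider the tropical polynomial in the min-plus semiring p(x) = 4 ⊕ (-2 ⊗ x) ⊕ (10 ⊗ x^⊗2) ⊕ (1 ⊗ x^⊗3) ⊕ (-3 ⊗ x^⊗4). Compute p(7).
p(7) = 4

A tropical monomial a ⊗ x^⊗i evaluates to a + i · x. Evaluating each term at x = 7:
  Term 0 contributes 4 + 0 · 7 = 4
  Term 1 contributes -2 + 1 · 7 = 5
  Term 2 contributes 10 + 2 · 7 = 24
  Term 3 contributes 1 + 3 · 7 = 22
  Term 4 contributes -3 + 4 · 7 = 25
p(7) = ⊕ of these = min[4, 5, 24, 22, 25] = 4.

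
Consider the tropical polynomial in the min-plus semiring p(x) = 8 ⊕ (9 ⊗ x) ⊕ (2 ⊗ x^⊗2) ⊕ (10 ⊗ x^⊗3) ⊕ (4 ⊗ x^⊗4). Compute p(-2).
p(-2) = -4

A tropical monomial a ⊗ x^⊗i evaluates to a + i · x. Evaluating each term at x = -2:
  Term 0 contributes 8 + 0 · -2 = 8
  Term 1 contributes 9 + 1 · -2 = 7
  Term 2 contributes 2 + 2 · -2 = -2
  Term 3 contributes 10 + 3 · -2 = 4
  Term 4 contributes 4 + 4 · -2 = -4
p(-2) = ⊕ of these = min[8, 7, -2, 4, -4] = -4.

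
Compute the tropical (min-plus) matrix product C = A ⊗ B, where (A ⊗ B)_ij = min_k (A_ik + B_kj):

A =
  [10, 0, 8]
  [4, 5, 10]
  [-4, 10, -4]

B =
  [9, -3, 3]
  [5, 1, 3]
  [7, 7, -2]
A ⊗ B =
  [5, 1, 3]
  [10, 1, 7]
  [3, -7, -6]

Apply the min-plus product entry-by-entry:
  C[0][0] = min over k of (A[0][0] + B[0][0] = 10 + 9 = 19, A[0][1] + B[1][0] = 0 + 5 = 5, A[0][2] + B[2][0] = 8 + 7 = 15) = 5 (attained at k = 1)
  C[0][1] = min over k of (A[0][0] + B[0][1] = 10 + -3 = 7, A[0][1] + B[1][1] = 0 + 1 = 1, A[0][2] + B[2][1] = 8 + 7 = 15) = 1 (attained at k = 1)
  C[0][2] = min over k of (A[0][0] + B[0][2] = 10 + 3 = 13, A[0][1] + B[1][2] = 0 + 3 = 3, A[0][2] + B[2][2] = 8 + -2 = 6) = 3 (attained at k = 1)
  C[1][0] = min over k of (A[1][0] + B[0][0] = 4 + 9 = 13, A[1][1] + B[1][0] = 5 + 5 = 10, A[1][2] + B[2][0] = 10 + 7 = 17) = 10 (attained at k = 1)
  C[1][1] = min over k of (A[1][0] + B[0][1] = 4 + -3 = 1, A[1][1] + B[1][1] = 5 + 1 = 6, A[1][2] + B[2][1] = 10 + 7 = 17) = 1 (attained at k = 0)
  C[1][2] = min over k of (A[1][0] + B[0][2] = 4 + 3 = 7, A[1][1] + B[1][2] = 5 + 3 = 8, A[1][2] + B[2][2] = 10 + -2 = 8) = 7 (attained at k = 0)
  C[2][0] = min over k of (A[2][0] + B[0][0] = -4 + 9 = 5, A[2][1] + B[1][0] = 10 + 5 = 15, A[2][2] + B[2][0] = -4 + 7 = 3) = 3 (attained at k = 2)
  C[2][1] = min over k of (A[2][0] + B[0][1] = -4 + -3 = -7, A[2][1] + B[1][1] = 10 + 1 = 11, A[2][2] + B[2][1] = -4 + 7 = 3) = -7 (attained at k = 0)
  C[2][2] = min over k of (A[2][0] + B[0][2] = -4 + 3 = -1, A[2][1] + B[1][2] = 10 + 3 = 13, A[2][2] + B[2][2] = -4 + -2 = -6) = -6 (attained at k = 2)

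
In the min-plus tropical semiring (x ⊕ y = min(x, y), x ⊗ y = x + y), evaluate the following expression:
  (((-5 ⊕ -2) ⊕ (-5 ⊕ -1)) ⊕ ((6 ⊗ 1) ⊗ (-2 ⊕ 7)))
(((-5 ⊕ -2) ⊕ (-5 ⊕ -1)) ⊕ ((6 ⊗ 1) ⊗ (-2 ⊕ 7))) = -5

Expand innermost to outermost. Recall ⊕ takes the minimum of its arguments and ⊗ takes their sum. Working out the expression (((-5 ⊕ -2) ⊕ (-5 ⊕ -1)) ⊕ ((6 ⊗ 1) ⊗ (-2 ⊕ 7))) gives -5.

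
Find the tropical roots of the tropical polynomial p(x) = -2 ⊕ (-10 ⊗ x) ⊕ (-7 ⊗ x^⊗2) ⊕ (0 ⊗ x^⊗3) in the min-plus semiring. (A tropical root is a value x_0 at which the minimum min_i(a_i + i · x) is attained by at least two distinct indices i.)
Roots: {-7, -3, 8}

Each tropical root is a break point of the lower envelope of the lines y = a_i + i · x (there are 4 lines, with slopes 0, 1, ..., 3). Only the lines that attain the minimum somewhere contribute to roots; other lines are dominated. Here the surviving (envelope) indices are i = 3, i = 2, i = 1, i = 0.
Intersections between consecutive envelope lines give the roots: for adjacent envelope indices i < j the intersection is x = (a_i − a_j) / (j − i). Reading off the sorted break points: {-7, -3, 8}.
Verification: at each break x_0, at least two indices attain the minimum of min_i(a_i + i · x_0).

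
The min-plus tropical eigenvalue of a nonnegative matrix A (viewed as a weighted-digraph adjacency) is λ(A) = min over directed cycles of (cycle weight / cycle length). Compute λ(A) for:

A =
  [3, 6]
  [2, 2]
λ(A) = 2

Enumerate directed cycles and compute their means (weight / length). Sample:
  cycle 0 → 0: weight = 3, length = 1, mean = 3/1 ≈ 3.000
  cycle 1 → 1: weight = 2, length = 1, mean = 2/1 ≈ 2.000
  cycle 0 → 1 → 0: weight = 8, length = 2, mean = 8/2 ≈ 4.000
  cycle 1 → 0 → 1: weight = 8, length = 2, mean = 8/2 ≈ 4.000
Minimum mean = 2.000, attained e.g. along the cycle 1 → 1 with weight 2 and length 1. So λ(A) = 2/1 = 2.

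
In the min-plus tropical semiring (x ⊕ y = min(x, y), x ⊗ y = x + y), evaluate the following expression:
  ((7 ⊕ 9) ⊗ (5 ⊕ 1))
((7 ⊕ 9) ⊗ (5 ⊕ 1)) = 8

Expand innermost to outermost. Recall ⊕ takes the minimum of its arguments and ⊗ takes their sum. Working out the expression ((7 ⊕ 9) ⊗ (5 ⊕ 1)) gives 8.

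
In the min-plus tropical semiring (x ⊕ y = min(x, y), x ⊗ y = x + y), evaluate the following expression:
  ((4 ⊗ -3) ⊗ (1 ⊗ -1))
((4 ⊗ -3) ⊗ (1 ⊗ -1)) = 1

Expand innermost to outermost. Recall ⊕ takes the minimum of its arguments and ⊗ takes their sum. Working out the expression ((4 ⊗ -3) ⊗ (1 ⊗ -1)) gives 1.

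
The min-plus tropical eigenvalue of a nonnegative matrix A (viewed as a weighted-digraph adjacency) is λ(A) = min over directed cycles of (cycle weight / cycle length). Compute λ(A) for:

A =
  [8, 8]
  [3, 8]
λ(A) = 11/2

Enumerate directed cycles and compute their means (weight / length). Sample:
  cycle 0 → 0: weight = 8, length = 1, mean = 8/1 ≈ 8.000
  cycle 1 → 1: weight = 8, length = 1, mean = 8/1 ≈ 8.000
  cycle 0 → 1 → 0: weight = 11, length = 2, mean = 11/2 ≈ 5.500
  cycle 1 → 0 → 1: weight = 11, length = 2, mean = 11/2 ≈ 5.500
Minimum mean = 5.500, attained e.g. along the cycle 0 → 1 → 0 with weight 11 and length 2. So λ(A) = 11/2 = 11/2.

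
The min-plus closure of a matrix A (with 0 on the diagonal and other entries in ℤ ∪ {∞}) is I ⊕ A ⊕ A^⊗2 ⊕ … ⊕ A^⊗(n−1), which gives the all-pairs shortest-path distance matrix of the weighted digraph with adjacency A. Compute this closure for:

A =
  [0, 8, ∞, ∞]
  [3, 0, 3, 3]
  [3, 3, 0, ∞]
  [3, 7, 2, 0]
Closure =
  [0, 8, 11, 11]
  [3, 0, 3, 3]
  [3, 3, 0, 6]
  [3, 5, 2, 0]

This is the Floyd-Warshall all-pairs shortest-path computation. For each intermediate vertex k = 0, 1, …, 3, update dist[i][j] ← min(dist[i][j], dist[i][k] + dist[k][j]). The final matrix gives, for each (i, j), the minimum total weight of any directed path from i to j (possibly empty when i = j).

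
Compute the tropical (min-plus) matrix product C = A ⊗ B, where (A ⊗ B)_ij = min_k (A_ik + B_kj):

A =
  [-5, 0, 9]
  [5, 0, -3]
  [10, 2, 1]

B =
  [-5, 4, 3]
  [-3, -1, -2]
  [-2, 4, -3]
A ⊗ B =
  [-10, -1, -2]
  [-5, -1, -6]
  [-1, 1, -2]

Apply the min-plus product entry-by-entry:
  C[0][0] = min over k of (A[0][0] + B[0][0] = -5 + -5 = -10, A[0][1] + B[1][0] = 0 + -3 = -3, A[0][2] + B[2][0] = 9 + -2 = 7) = -10 (attained at k = 0)
  C[0][1] = min over k of (A[0][0] + B[0][1] = -5 + 4 = -1, A[0][1] + B[1][1] = 0 + -1 = -1, A[0][2] + B[2][1] = 9 + 4 = 13) = -1 (attained at k = 0)
  C[0][2] = min over k of (A[0][0] + B[0][2] = -5 + 3 = -2, A[0][1] + B[1][2] = 0 + -2 = -2, A[0][2] + B[2][2] = 9 + -3 = 6) = -2 (attained at k = 0)
  C[1][0] = min over k of (A[1][0] + B[0][0] = 5 + -5 = 0, A[1][1] + B[1][0] = 0 + -3 = -3, A[1][2] + B[2][0] = -3 + -2 = -5) = -5 (attained at k = 2)
  C[1][1] = min over k of (A[1][0] + B[0][1] = 5 + 4 = 9, A[1][1] + B[1][1] = 0 + -1 = -1, A[1][2] + B[2][1] = -3 + 4 = 1) = -1 (attained at k = 1)
  C[1][2] = min over k of (A[1][0] + B[0][2] = 5 + 3 = 8, A[1][1] + B[1][2] = 0 + -2 = -2, A[1][2] + B[2][2] = -3 + -3 = -6) = -6 (attained at k = 2)
  C[2][0] = min over k of (A[2][0] + B[0][0] = 10 + -5 = 5, A[2][1] + B[1][0] = 2 + -3 = -1, A[2][2] + B[2][0] = 1 + -2 = -1) = -1 (attained at k = 1)
  C[2][1] = min over k of (A[2][0] + B[0][1] = 10 + 4 = 14, A[2][1] + B[1][1] = 2 + -1 = 1, A[2][2] + B[2][1] = 1 + 4 = 5) = 1 (attained at k = 1)
  C[2][2] = min over k of (A[2][0] + B[0][2] = 10 + 3 = 13, A[2][1] + B[1][2] = 2 + -2 = 0, A[2][2] + B[2][2] = 1 + -3 = -2) = -2 (attained at k = 2)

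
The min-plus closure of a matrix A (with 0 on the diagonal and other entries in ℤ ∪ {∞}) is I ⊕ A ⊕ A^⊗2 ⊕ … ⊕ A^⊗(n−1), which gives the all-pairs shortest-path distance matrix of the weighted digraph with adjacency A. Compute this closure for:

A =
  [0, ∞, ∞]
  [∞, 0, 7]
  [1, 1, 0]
Closure =
  [0, ∞, ∞]
  [8, 0, 7]
  [1, 1, 0]

This is the Floyd-Warshall all-pairs shortest-path computation. For each intermediate vertex k = 0, 1, …, 2, update dist[i][j] ← min(dist[i][j], dist[i][k] + dist[k][j]). The final matrix gives, for each (i, j), the minimum total weight of any directed path from i to j (possibly empty when i = j).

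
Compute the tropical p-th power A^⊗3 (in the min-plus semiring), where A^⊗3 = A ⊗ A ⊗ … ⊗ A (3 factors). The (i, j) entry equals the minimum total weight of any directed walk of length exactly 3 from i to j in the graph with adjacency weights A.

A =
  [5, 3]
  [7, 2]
A^⊗3 =
  [12, 7]
  [11, 6]

Each entry (A^⊗3)_ij equals the minimum over all length-3 walks i = v_0 → v_1 → … → v_3 = j of Σ_t A[v_t][v_{t+1}]. For example, for (i, j) = (0, 1) we minimise over 4 possible intermediate vertex sequences; the minimum is 7, attained along the walk 0 → 1 → 1 → 1.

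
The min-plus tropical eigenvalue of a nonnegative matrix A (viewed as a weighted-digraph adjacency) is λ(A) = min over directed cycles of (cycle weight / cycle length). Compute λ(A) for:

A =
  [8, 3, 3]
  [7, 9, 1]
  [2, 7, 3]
λ(A) = 2

Enumerate directed cycles and compute their means (weight / length). Sample:
  cycle 0 → 0: weight = 8, length = 1, mean = 8/1 ≈ 8.000
  cycle 1 → 1: weight = 9, length = 1, mean = 9/1 ≈ 9.000
  cycle 2 → 2: weight = 3, length = 1, mean = 3/1 ≈ 3.000
  cycle 0 → 1 → 0: weight = 10, length = 2, mean = 10/2 ≈ 5.000
  cycle 0 → 2 → 0: weight = 5, length = 2, mean = 5/2 ≈ 2.500
  cycle 1 → 0 → 1: weight = 10, length = 2, mean = 10/2 ≈ 5.000
Minimum mean = 2.000, attained e.g. along the cycle 0 → 1 → 2 → 0 with weight 6 and length 3. So λ(A) = 6/3 = 2.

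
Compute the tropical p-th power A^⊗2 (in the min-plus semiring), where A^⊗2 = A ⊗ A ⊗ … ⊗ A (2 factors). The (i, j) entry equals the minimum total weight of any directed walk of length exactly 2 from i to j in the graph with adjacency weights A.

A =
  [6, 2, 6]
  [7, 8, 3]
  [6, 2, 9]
A^⊗2 =
  [9, 8, 5]
  [9, 5, 11]
  [9, 8, 5]

Each entry (A^⊗2)_ij equals the minimum over all length-2 walks i = v_0 → v_1 → … → v_2 = j of Σ_t A[v_t][v_{t+1}]. For example, for (i, j) = (0, 2) we minimise over 3 possible intermediate vertex sequences; the minimum is 5, attained along the walk 0 → 1 → 2.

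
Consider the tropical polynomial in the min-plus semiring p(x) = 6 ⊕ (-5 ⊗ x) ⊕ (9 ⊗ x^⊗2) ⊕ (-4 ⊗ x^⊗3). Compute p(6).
p(6) = 1

A tropical monomial a ⊗ x^⊗i evaluates to a + i · x. Evaluating each term at x = 6:
  Term 0 contributes 6 + 0 · 6 = 6
  Term 1 contributes -5 + 1 · 6 = 1
  Term 2 contributes 9 + 2 · 6 = 21
  Term 3 contributes -4 + 3 · 6 = 14
p(6) = ⊕ of these = min[6, 1, 21, 14] = 1.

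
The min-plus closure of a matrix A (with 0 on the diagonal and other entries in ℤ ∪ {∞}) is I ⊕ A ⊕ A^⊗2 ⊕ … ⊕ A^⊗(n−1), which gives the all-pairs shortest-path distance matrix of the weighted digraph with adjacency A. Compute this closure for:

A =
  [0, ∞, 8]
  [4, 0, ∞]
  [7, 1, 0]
Closure =
  [0, 9, 8]
  [4, 0, 12]
  [5, 1, 0]

This is the Floyd-Warshall all-pairs shortest-path computation. For each intermediate vertex k = 0, 1, …, 2, update dist[i][j] ← min(dist[i][j], dist[i][k] + dist[k][j]). The final matrix gives, for each (i, j), the minimum total weight of any directed path from i to j (possibly empty when i = j).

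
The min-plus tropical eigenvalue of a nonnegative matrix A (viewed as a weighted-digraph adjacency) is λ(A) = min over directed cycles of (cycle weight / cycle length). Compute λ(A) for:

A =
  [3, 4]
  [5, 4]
λ(A) = 3

Enumerate directed cycles and compute their means (weight / length). Sample:
  cycle 0 → 0: weight = 3, length = 1, mean = 3/1 ≈ 3.000
  cycle 1 → 1: weight = 4, length = 1, mean = 4/1 ≈ 4.000
  cycle 0 → 1 → 0: weight = 9, length = 2, mean = 9/2 ≈ 4.500
  cycle 1 → 0 → 1: weight = 9, length = 2, mean = 9/2 ≈ 4.500
Minimum mean = 3.000, attained e.g. along the cycle 0 → 0 with weight 3 and length 1. So λ(A) = 3/1 = 3.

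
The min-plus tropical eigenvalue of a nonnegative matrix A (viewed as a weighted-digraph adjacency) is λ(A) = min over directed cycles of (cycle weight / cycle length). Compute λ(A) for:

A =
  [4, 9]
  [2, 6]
λ(A) = 4

Enumerate directed cycles and compute their means (weight / length). Sample:
  cycle 0 → 0: weight = 4, length = 1, mean = 4/1 ≈ 4.000
  cycle 1 → 1: weight = 6, length = 1, mean = 6/1 ≈ 6.000
  cycle 0 → 1 → 0: weight = 11, length = 2, mean = 11/2 ≈ 5.500
  cycle 1 → 0 → 1: weight = 11, length = 2, mean = 11/2 ≈ 5.500
Minimum mean = 4.000, attained e.g. along the cycle 0 → 0 with weight 4 and length 1. So λ(A) = 4/1 = 4.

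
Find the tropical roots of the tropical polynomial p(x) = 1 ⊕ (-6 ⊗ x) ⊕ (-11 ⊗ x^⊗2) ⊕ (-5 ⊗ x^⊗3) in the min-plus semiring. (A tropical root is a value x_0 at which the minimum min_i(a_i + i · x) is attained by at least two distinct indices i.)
Roots: {-6, 5, 7}

Each tropical root is a break point of the lower envelope of the lines y = a_i + i · x (there are 4 lines, with slopes 0, 1, ..., 3). Only the lines that attain the minimum somewhere contribute to roots; other lines are dominated. Here the surviving (envelope) indices are i = 3, i = 2, i = 1, i = 0.
Intersections between consecutive envelope lines give the roots: for adjacent envelope indices i < j the intersection is x = (a_i − a_j) / (j − i). Reading off the sorted break points: {-6, 5, 7}.
Verification: at each break x_0, at least two indices attain the minimum of min_i(a_i + i · x_0).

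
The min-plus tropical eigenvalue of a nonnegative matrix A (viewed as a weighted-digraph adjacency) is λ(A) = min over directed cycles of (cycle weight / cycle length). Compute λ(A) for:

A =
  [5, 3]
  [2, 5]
λ(A) = 5/2

Enumerate directed cycles and compute their means (weight / length). Sample:
  cycle 0 → 0: weight = 5, length = 1, mean = 5/1 ≈ 5.000
  cycle 1 → 1: weight = 5, length = 1, mean = 5/1 ≈ 5.000
  cycle 0 → 1 → 0: weight = 5, length = 2, mean = 5/2 ≈ 2.500
  cycle 1 → 0 → 1: weight = 5, length = 2, mean = 5/2 ≈ 2.500
Minimum mean = 2.500, attained e.g. along the cycle 0 → 1 → 0 with weight 5 and length 2. So λ(A) = 5/2 = 5/2.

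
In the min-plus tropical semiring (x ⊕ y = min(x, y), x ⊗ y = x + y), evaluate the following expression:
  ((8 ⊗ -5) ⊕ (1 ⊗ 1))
((8 ⊗ -5) ⊕ (1 ⊗ 1)) = 2

Expand innermost to outermost. Recall ⊕ takes the minimum of its arguments and ⊗ takes their sum. Working out the expression ((8 ⊗ -5) ⊕ (1 ⊗ 1)) gives 2.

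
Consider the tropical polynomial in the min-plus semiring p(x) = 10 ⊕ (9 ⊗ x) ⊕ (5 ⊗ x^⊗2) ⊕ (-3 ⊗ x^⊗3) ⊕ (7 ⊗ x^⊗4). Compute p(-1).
p(-1) = -6

A tropical monomial a ⊗ x^⊗i evaluates to a + i · x. Evaluating each term at x = -1:
  Term 0 contributes 10 + 0 · -1 = 10
  Term 1 contributes 9 + 1 · -1 = 8
  Term 2 contributes 5 + 2 · -1 = 3
  Term 3 contributes -3 + 3 · -1 = -6
  Term 4 contributes 7 + 4 · -1 = 3
p(-1) = ⊕ of these = min[10, 8, 3, -6, 3] = -6.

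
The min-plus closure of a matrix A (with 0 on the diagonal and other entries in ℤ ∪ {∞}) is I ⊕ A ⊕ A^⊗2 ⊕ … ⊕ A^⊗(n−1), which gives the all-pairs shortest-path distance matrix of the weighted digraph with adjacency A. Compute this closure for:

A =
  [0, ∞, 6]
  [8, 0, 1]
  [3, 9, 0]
Closure =
  [0, 15, 6]
  [4, 0, 1]
  [3, 9, 0]

This is the Floyd-Warshall all-pairs shortest-path computation. For each intermediate vertex k = 0, 1, …, 2, update dist[i][j] ← min(dist[i][j], dist[i][k] + dist[k][j]). The final matrix gives, for each (i, j), the minimum total weight of any directed path from i to j (possibly empty when i = j).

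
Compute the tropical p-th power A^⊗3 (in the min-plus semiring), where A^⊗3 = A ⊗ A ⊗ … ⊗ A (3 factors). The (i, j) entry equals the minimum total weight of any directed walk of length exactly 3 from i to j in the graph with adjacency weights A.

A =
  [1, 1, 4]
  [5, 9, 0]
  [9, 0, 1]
A^⊗3 =
  [3, 1, 2]
  [5, 1, 0]
  [6, 0, 1]

Each entry (A^⊗3)_ij equals the minimum over all length-3 walks i = v_0 → v_1 → … → v_3 = j of Σ_t A[v_t][v_{t+1}]. For example, for (i, j) = (0, 2) we minimise over 9 possible intermediate vertex sequences; the minimum is 2, attained along the walk 0 → 0 → 1 → 2.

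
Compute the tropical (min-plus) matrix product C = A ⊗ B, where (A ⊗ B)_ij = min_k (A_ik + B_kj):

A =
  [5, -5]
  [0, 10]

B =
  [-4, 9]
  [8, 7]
A ⊗ B =
  [1, 2]
  [-4, 9]

Apply the min-plus product entry-by-entry:
  C[0][0] = min over k of (A[0][0] + B[0][0] = 5 + -4 = 1, A[0][1] + B[1][0] = -5 + 8 = 3) = 1 (attained at k = 0)
  C[0][1] = min over k of (A[0][0] + B[0][1] = 5 + 9 = 14, A[0][1] + B[1][1] = -5 + 7 = 2) = 2 (attained at k = 1)
  C[1][0] = min over k of (A[1][0] + B[0][0] = 0 + -4 = -4, A[1][1] + B[1][0] = 10 + 8 = 18) = -4 (attained at k = 0)
  C[1][1] = min over k of (A[1][0] + B[0][1] = 0 + 9 = 9, A[1][1] + B[1][1] = 10 + 7 = 17) = 9 (attained at k = 0)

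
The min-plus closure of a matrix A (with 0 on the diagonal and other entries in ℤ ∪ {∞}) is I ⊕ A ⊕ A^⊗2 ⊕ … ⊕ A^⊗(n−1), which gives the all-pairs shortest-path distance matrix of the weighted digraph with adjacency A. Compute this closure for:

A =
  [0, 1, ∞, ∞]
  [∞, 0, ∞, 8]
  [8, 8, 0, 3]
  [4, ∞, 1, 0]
Closure =
  [0, 1, 10, 9]
  [12, 0, 9, 8]
  [7, 8, 0, 3]
  [4, 5, 1, 0]

This is the Floyd-Warshall all-pairs shortest-path computation. For each intermediate vertex k = 0, 1, …, 3, update dist[i][j] ← min(dist[i][j], dist[i][k] + dist[k][j]). The final matrix gives, for each (i, j), the minimum total weight of any directed path from i to j (possibly empty when i = j).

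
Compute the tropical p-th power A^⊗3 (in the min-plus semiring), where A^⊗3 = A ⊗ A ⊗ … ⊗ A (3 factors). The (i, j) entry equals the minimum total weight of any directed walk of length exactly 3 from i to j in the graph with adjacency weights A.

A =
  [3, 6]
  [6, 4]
A^⊗3 =
  [9, 12]
  [12, 12]

Each entry (A^⊗3)_ij equals the minimum over all length-3 walks i = v_0 → v_1 → … → v_3 = j of Σ_t A[v_t][v_{t+1}]. For example, for (i, j) = (0, 1) we minimise over 4 possible intermediate vertex sequences; the minimum is 12, attained along the walk 0 → 0 → 0 → 1.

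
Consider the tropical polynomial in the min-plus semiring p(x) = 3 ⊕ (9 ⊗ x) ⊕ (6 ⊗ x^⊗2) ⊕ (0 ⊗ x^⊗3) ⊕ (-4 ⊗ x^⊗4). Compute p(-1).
p(-1) = -8

A tropical monomial a ⊗ x^⊗i evaluates to a + i · x. Evaluating each term at x = -1:
  Term 0 contributes 3 + 0 · -1 = 3
  Term 1 contributes 9 + 1 · -1 = 8
  Term 2 contributes 6 + 2 · -1 = 4
  Term 3 contributes 0 + 3 · -1 = -3
  Term 4 contributes -4 + 4 · -1 = -8
p(-1) = ⊕ of these = min[3, 8, 4, -3, -8] = -8.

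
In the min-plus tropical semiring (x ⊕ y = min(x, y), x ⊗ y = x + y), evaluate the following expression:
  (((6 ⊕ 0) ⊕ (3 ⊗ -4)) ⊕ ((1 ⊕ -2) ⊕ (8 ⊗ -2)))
(((6 ⊕ 0) ⊕ (3 ⊗ -4)) ⊕ ((1 ⊕ -2) ⊕ (8 ⊗ -2))) = -2

Expand innermost to outermost. Recall ⊕ takes the minimum of its arguments and ⊗ takes their sum. Working out the expression (((6 ⊕ 0) ⊕ (3 ⊗ -4)) ⊕ ((1 ⊕ -2) ⊕ (8 ⊗ -2))) gives -2.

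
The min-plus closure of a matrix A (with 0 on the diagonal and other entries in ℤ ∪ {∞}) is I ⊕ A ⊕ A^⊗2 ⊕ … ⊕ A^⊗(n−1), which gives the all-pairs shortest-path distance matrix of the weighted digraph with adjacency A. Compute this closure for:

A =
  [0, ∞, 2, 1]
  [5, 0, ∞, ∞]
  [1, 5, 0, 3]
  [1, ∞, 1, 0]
Closure =
  [0, 7, 2, 1]
  [5, 0, 7, 6]
  [1, 5, 0, 2]
  [1, 6, 1, 0]

This is the Floyd-Warshall all-pairs shortest-path computation. For each intermediate vertex k = 0, 1, …, 3, update dist[i][j] ← min(dist[i][j], dist[i][k] + dist[k][j]). The final matrix gives, for each (i, j), the minimum total weight of any directed path from i to j (possibly empty when i = j).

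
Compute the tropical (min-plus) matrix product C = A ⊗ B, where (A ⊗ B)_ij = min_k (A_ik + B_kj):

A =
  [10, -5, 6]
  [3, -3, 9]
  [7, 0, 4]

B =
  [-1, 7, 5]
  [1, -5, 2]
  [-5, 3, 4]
A ⊗ B =
  [-4, -10, -3]
  [-2, -8, -1]
  [-1, -5, 2]

Apply the min-plus product entry-by-entry:
  C[0][0] = min over k of (A[0][0] + B[0][0] = 10 + -1 = 9, A[0][1] + B[1][0] = -5 + 1 = -4, A[0][2] + B[2][0] = 6 + -5 = 1) = -4 (attained at k = 1)
  C[0][1] = min over k of (A[0][0] + B[0][1] = 10 + 7 = 17, A[0][1] + B[1][1] = -5 + -5 = -10, A[0][2] + B[2][1] = 6 + 3 = 9) = -10 (attained at k = 1)
  C[0][2] = min over k of (A[0][0] + B[0][2] = 10 + 5 = 15, A[0][1] + B[1][2] = -5 + 2 = -3, A[0][2] + B[2][2] = 6 + 4 = 10) = -3 (attained at k = 1)
  C[1][0] = min over k of (A[1][0] + B[0][0] = 3 + -1 = 2, A[1][1] + B[1][0] = -3 + 1 = -2, A[1][2] + B[2][0] = 9 + -5 = 4) = -2 (attained at k = 1)
  C[1][1] = min over k of (A[1][0] + B[0][1] = 3 + 7 = 10, A[1][1] + B[1][1] = -3 + -5 = -8, A[1][2] + B[2][1] = 9 + 3 = 12) = -8 (attained at k = 1)
  C[1][2] = min over k of (A[1][0] + B[0][2] = 3 + 5 = 8, A[1][1] + B[1][2] = -3 + 2 = -1, A[1][2] + B[2][2] = 9 + 4 = 13) = -1 (attained at k = 1)
  C[2][0] = min over k of (A[2][0] + B[0][0] = 7 + -1 = 6, A[2][1] + B[1][0] = 0 + 1 = 1, A[2][2] + B[2][0] = 4 + -5 = -1) = -1 (attained at k = 2)
  C[2][1] = min over k of (A[2][0] + B[0][1] = 7 + 7 = 14, A[2][1] + B[1][1] = 0 + -5 = -5, A[2][2] + B[2][1] = 4 + 3 = 7) = -5 (attained at k = 1)
  C[2][2] = min over k of (A[2][0] + B[0][2] = 7 + 5 = 12, A[2][1] + B[1][2] = 0 + 2 = 2, A[2][2] + B[2][2] = 4 + 4 = 8) = 2 (attained at k = 1)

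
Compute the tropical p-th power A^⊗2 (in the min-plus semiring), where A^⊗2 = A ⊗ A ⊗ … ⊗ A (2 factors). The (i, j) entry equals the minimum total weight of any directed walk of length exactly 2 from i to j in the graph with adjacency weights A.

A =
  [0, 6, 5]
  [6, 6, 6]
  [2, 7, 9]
A^⊗2 =
  [0, 6, 5]
  [6, 12, 11]
  [2, 8, 7]

Each entry (A^⊗2)_ij equals the minimum over all length-2 walks i = v_0 → v_1 → … → v_2 = j of Σ_t A[v_t][v_{t+1}]. For example, for (i, j) = (0, 2) we minimise over 3 possible intermediate vertex sequences; the minimum is 5, attained along the walk 0 → 0 → 2.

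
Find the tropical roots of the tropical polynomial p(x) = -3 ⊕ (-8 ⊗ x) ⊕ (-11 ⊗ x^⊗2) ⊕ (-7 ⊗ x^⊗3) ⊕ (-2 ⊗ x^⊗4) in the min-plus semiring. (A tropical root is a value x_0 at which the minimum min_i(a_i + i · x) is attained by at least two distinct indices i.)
Roots: {-5, -4, 3, 5}

Each tropical root is a break point of the lower envelope of the lines y = a_i + i · x (there are 5 lines, with slopes 0, 1, ..., 4). Only the lines that attain the minimum somewhere contribute to roots; other lines are dominated. Here the surviving (envelope) indices are i = 4, i = 3, i = 2, i = 1, i = 0.
Intersections between consecutive envelope lines give the roots: for adjacent envelope indices i < j the intersection is x = (a_i − a_j) / (j − i). Reading off the sorted break points: {-5, -4, 3, 5}.
Verification: at each break x_0, at least two indices attain the minimum of min_i(a_i + i · x_0).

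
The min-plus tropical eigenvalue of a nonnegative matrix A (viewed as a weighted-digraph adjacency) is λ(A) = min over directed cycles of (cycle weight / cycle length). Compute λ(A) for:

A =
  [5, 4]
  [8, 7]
λ(A) = 5

Enumerate directed cycles and compute their means (weight / length). Sample:
  cycle 0 → 0: weight = 5, length = 1, mean = 5/1 ≈ 5.000
  cycle 1 → 1: weight = 7, length = 1, mean = 7/1 ≈ 7.000
  cycle 0 → 1 → 0: weight = 12, length = 2, mean = 12/2 ≈ 6.000
  cycle 1 → 0 → 1: weight = 12, length = 2, mean = 12/2 ≈ 6.000
Minimum mean = 5.000, attained e.g. along the cycle 0 → 0 with weight 5 and length 1. So λ(A) = 5/1 = 5.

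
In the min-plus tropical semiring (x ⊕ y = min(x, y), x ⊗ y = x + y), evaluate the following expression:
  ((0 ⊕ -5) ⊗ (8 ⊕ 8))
((0 ⊕ -5) ⊗ (8 ⊕ 8)) = 3

Expand innermost to outermost. Recall ⊕ takes the minimum of its arguments and ⊗ takes their sum. Working out the expression ((0 ⊕ -5) ⊗ (8 ⊕ 8)) gives 3.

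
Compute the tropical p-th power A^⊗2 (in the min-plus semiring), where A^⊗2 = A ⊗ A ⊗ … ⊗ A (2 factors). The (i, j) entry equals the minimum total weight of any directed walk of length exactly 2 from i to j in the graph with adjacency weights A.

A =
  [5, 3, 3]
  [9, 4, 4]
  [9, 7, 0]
A^⊗2 =
  [10, 7, 3]
  [13, 8, 4]
  [9, 7, 0]

Each entry (A^⊗2)_ij equals the minimum over all length-2 walks i = v_0 → v_1 → … → v_2 = j of Σ_t A[v_t][v_{t+1}]. For example, for (i, j) = (0, 2) we minimise over 3 possible intermediate vertex sequences; the minimum is 3, attained along the walk 0 → 2 → 2.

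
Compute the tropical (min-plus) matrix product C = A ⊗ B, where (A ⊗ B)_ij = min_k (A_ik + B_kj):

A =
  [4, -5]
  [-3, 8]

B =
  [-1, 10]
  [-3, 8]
A ⊗ B =
  [-8, 3]
  [-4, 7]

Apply the min-plus product entry-by-entry:
  C[0][0] = min over k of (A[0][0] + B[0][0] = 4 + -1 = 3, A[0][1] + B[1][0] = -5 + -3 = -8) = -8 (attained at k = 1)
  C[0][1] = min over k of (A[0][0] + B[0][1] = 4 + 10 = 14, A[0][1] + B[1][1] = -5 + 8 = 3) = 3 (attained at k = 1)
  C[1][0] = min over k of (A[1][0] + B[0][0] = -3 + -1 = -4, A[1][1] + B[1][0] = 8 + -3 = 5) = -4 (attained at k = 0)
  C[1][1] = min over k of (A[1][0] + B[0][1] = -3 + 10 = 7, A[1][1] + B[1][1] = 8 + 8 = 16) = 7 (attained at k = 0)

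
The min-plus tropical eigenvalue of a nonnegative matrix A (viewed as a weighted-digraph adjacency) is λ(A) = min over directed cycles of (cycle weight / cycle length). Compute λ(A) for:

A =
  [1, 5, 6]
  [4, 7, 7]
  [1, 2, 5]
λ(A) = 1

Enumerate directed cycles and compute their means (weight / length). Sample:
  cycle 0 → 0: weight = 1, length = 1, mean = 1/1 ≈ 1.000
  cycle 1 → 1: weight = 7, length = 1, mean = 7/1 ≈ 7.000
  cycle 2 → 2: weight = 5, length = 1, mean = 5/1 ≈ 5.000
  cycle 0 → 1 → 0: weight = 9, length = 2, mean = 9/2 ≈ 4.500
  cycle 0 → 2 → 0: weight = 7, length = 2, mean = 7/2 ≈ 3.500
  cycle 1 → 0 → 1: weight = 9, length = 2, mean = 9/2 ≈ 4.500
Minimum mean = 1.000, attained e.g. along the cycle 0 → 0 with weight 1 and length 1. So λ(A) = 1/1 = 1.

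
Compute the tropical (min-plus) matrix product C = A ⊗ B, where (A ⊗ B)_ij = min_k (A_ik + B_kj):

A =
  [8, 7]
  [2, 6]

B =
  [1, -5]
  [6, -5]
A ⊗ B =
  [9, 2]
  [3, -3]

Apply the min-plus product entry-by-entry:
  C[0][0] = min over k of (A[0][0] + B[0][0] = 8 + 1 = 9, A[0][1] + B[1][0] = 7 + 6 = 13) = 9 (attained at k = 0)
  C[0][1] = min over k of (A[0][0] + B[0][1] = 8 + -5 = 3, A[0][1] + B[1][1] = 7 + -5 = 2) = 2 (attained at k = 1)
  C[1][0] = min over k of (A[1][0] + B[0][0] = 2 + 1 = 3, A[1][1] + B[1][0] = 6 + 6 = 12) = 3 (attained at k = 0)
  C[1][1] = min over k of (A[1][0] + B[0][1] = 2 + -5 = -3, A[1][1] + B[1][1] = 6 + -5 = 1) = -3 (attained at k = 0)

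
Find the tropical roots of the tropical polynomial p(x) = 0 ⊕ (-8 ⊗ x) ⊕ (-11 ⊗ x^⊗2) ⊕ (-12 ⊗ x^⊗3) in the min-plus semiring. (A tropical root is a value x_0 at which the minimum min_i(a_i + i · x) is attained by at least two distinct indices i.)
Roots: {1, 3, 8}

Each tropical root is a break point of the lower envelope of the lines y = a_i + i · x (there are 4 lines, with slopes 0, 1, ..., 3). Only the lines that attain the minimum somewhere contribute to roots; other lines are dominated. Here the surviving (envelope) indices are i = 3, i = 2, i = 1, i = 0.
Intersections between consecutive envelope lines give the roots: for adjacent envelope indices i < j the intersection is x = (a_i − a_j) / (j − i). Reading off the sorted break points: {1, 3, 8}.
Verification: at each break x_0, at least two indices attain the minimum of min_i(a_i + i · x_0).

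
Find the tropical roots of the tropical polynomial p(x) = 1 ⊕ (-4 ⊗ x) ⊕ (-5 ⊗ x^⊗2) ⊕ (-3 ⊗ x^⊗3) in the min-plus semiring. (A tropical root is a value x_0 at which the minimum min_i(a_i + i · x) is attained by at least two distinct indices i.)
Roots: {-2, 1, 5}

Each tropical root is a break point of the lower envelope of the lines y = a_i + i · x (there are 4 lines, with slopes 0, 1, ..., 3). Only the lines that attain the minimum somewhere contribute to roots; other lines are dominated. Here the surviving (envelope) indices are i = 3, i = 2, i = 1, i = 0.
Intersections between consecutive envelope lines give the roots: for adjacent envelope indices i < j the intersection is x = (a_i − a_j) / (j − i). Reading off the sorted break points: {-2, 1, 5}.
Verification: at each break x_0, at least two indices attain the minimum of min_i(a_i + i · x_0).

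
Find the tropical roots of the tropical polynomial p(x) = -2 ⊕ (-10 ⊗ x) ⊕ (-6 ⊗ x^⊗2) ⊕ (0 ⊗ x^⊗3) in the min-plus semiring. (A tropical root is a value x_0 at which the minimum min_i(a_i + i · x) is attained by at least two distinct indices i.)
Roots: {-6, -4, 8}

Each tropical root is a break point of the lower envelope of the lines y = a_i + i · x (there are 4 lines, with slopes 0, 1, ..., 3). Only the lines that attain the minimum somewhere contribute to roots; other lines are dominated. Here the surviving (envelope) indices are i = 3, i = 2, i = 1, i = 0.
Intersections between consecutive envelope lines give the roots: for adjacent envelope indices i < j the intersection is x = (a_i − a_j) / (j − i). Reading off the sorted break points: {-6, -4, 8}.
Verification: at each break x_0, at least two indices attain the minimum of min_i(a_i + i · x_0).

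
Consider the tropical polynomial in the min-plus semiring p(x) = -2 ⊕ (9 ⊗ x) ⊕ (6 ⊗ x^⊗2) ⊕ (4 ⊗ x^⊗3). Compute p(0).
p(0) = -2

A tropical monomial a ⊗ x^⊗i evaluates to a + i · x. Evaluating each term at x = 0:
  Term 0 contributes -2 + 0 · 0 = -2
  Term 1 contributes 9 + 1 · 0 = 9
  Term 2 contributes 6 + 2 · 0 = 6
  Term 3 contributes 4 + 3 · 0 = 4
p(0) = ⊕ of these = min[-2, 9, 6, 4] = -2.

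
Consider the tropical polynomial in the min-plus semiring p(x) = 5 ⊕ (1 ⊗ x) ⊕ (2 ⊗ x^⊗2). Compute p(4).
p(4) = 5

A tropical monomial a ⊗ x^⊗i evaluates to a + i · x. Evaluating each term at x = 4:
  Term 0 contributes 5 + 0 · 4 = 5
  Term 1 contributes 1 + 1 · 4 = 5
  Term 2 contributes 2 + 2 · 4 = 10
p(4) = ⊕ of these = min[5, 5, 10] = 5.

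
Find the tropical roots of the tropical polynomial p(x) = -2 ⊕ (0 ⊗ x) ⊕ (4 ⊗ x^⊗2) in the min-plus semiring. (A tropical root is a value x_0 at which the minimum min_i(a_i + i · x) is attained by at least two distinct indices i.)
Roots: {-4, -2}

Each tropical root is a break point of the lower envelope of the lines y = a_i + i · x (there are 3 lines, with slopes 0, 1, ..., 2). Only the lines that attain the minimum somewhere contribute to roots; other lines are dominated. Here the surviving (envelope) indices are i = 2, i = 1, i = 0.
Intersections between consecutive envelope lines give the roots: for adjacent envelope indices i < j the intersection is x = (a_i − a_j) / (j − i). Reading off the sorted break points: {-4, -2}.
Verification: at each break x_0, at least two indices attain the minimum of min_i(a_i + i · x_0).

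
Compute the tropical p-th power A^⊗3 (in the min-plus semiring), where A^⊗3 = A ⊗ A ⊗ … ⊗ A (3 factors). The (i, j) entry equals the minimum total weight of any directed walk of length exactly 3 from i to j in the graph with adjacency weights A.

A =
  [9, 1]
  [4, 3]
A^⊗3 =
  [8, 6]
  [9, 8]

Each entry (A^⊗3)_ij equals the minimum over all length-3 walks i = v_0 → v_1 → … → v_3 = j of Σ_t A[v_t][v_{t+1}]. For example, for (i, j) = (0, 1) we minimise over 4 possible intermediate vertex sequences; the minimum is 6, attained along the walk 0 → 1 → 0 → 1.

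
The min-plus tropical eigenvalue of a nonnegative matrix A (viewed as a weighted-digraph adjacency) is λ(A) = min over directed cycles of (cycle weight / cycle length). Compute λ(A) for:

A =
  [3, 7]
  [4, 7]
λ(A) = 3

Enumerate directed cycles and compute their means (weight / length). Sample:
  cycle 0 → 0: weight = 3, length = 1, mean = 3/1 ≈ 3.000
  cycle 1 → 1: weight = 7, length = 1, mean = 7/1 ≈ 7.000
  cycle 0 → 1 → 0: weight = 11, length = 2, mean = 11/2 ≈ 5.500
  cycle 1 → 0 → 1: weight = 11, length = 2, mean = 11/2 ≈ 5.500
Minimum mean = 3.000, attained e.g. along the cycle 0 → 0 with weight 3 and length 1. So λ(A) = 3/1 = 3.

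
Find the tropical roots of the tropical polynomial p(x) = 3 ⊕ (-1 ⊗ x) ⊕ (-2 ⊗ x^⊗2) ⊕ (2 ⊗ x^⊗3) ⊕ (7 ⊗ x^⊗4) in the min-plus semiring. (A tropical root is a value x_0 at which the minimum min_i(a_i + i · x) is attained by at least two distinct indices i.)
Roots: {-5, -4, 1, 4}

Each tropical root is a break point of the lower envelope of the lines y = a_i + i · x (there are 5 lines, with slopes 0, 1, ..., 4). Only the lines that attain the minimum somewhere contribute to roots; other lines are dominated. Here the surviving (envelope) indices are i = 4, i = 3, i = 2, i = 1, i = 0.
Intersections between consecutive envelope lines give the roots: for adjacent envelope indices i < j the intersection is x = (a_i − a_j) / (j − i). Reading off the sorted break points: {-5, -4, 1, 4}.
Verification: at each break x_0, at least two indices attain the minimum of min_i(a_i + i · x_0).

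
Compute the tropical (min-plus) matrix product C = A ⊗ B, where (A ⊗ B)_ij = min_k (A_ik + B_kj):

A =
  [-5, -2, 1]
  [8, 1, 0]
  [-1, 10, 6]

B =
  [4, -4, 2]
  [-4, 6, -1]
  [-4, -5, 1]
A ⊗ B =
  [-6, -9, -3]
  [-4, -5, 0]
  [2, -5, 1]

Apply the min-plus product entry-by-entry:
  C[0][0] = min over k of (A[0][0] + B[0][0] = -5 + 4 = -1, A[0][1] + B[1][0] = -2 + -4 = -6, A[0][2] + B[2][0] = 1 + -4 = -3) = -6 (attained at k = 1)
  C[0][1] = min over k of (A[0][0] + B[0][1] = -5 + -4 = -9, A[0][1] + B[1][1] = -2 + 6 = 4, A[0][2] + B[2][1] = 1 + -5 = -4) = -9 (attained at k = 0)
  C[0][2] = min over k of (A[0][0] + B[0][2] = -5 + 2 = -3, A[0][1] + B[1][2] = -2 + -1 = -3, A[0][2] + B[2][2] = 1 + 1 = 2) = -3 (attained at k = 0)
  C[1][0] = min over k of (A[1][0] + B[0][0] = 8 + 4 = 12, A[1][1] + B[1][0] = 1 + -4 = -3, A[1][2] + B[2][0] = 0 + -4 = -4) = -4 (attained at k = 2)
  C[1][1] = min over k of (A[1][0] + B[0][1] = 8 + -4 = 4, A[1][1] + B[1][1] = 1 + 6 = 7, A[1][2] + B[2][1] = 0 + -5 = -5) = -5 (attained at k = 2)
  C[1][2] = min over k of (A[1][0] + B[0][2] = 8 + 2 = 10, A[1][1] + B[1][2] = 1 + -1 = 0, A[1][2] + B[2][2] = 0 + 1 = 1) = 0 (attained at k = 1)
  C[2][0] = min over k of (A[2][0] + B[0][0] = -1 + 4 = 3, A[2][1] + B[1][0] = 10 + -4 = 6, A[2][2] + B[2][0] = 6 + -4 = 2) = 2 (attained at k = 2)
  C[2][1] = min over k of (A[2][0] + B[0][1] = -1 + -4 = -5, A[2][1] + B[1][1] = 10 + 6 = 16, A[2][2] + B[2][1] = 6 + -5 = 1) = -5 (attained at k = 0)
  C[2][2] = min over k of (A[2][0] + B[0][2] = -1 + 2 = 1, A[2][1] + B[1][2] = 10 + -1 = 9, A[2][2] + B[2][2] = 6 + 1 = 7) = 1 (attained at k = 0)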